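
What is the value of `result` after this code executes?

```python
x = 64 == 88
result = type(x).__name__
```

x is bool; result = 'bool'

'bool'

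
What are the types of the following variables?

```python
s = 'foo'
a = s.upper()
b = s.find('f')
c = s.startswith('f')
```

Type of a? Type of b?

upper() returns str; find() returns int

str, int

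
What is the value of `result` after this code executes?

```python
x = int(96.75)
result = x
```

x = 96; result = 96

96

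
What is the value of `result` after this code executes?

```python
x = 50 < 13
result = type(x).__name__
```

x is bool; result = 'bool'

'bool'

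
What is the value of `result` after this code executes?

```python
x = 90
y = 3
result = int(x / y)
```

x = 90; y = 3; result = 30

30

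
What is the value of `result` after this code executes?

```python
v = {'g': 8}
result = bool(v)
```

v = {'g': 8}; result = True

True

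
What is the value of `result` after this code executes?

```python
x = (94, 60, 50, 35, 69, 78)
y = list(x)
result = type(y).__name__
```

x is tuple; y is list; result = 'list'

'list'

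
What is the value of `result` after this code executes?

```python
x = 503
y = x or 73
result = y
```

x = 503; y = 503; result = 503

503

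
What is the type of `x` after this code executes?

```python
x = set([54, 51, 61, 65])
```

set() constructor returns set

set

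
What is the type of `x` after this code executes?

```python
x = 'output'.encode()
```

str.encode() returns bytes

bytes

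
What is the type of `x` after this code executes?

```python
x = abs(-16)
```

abs() of int returns int

int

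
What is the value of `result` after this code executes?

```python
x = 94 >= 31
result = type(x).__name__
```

x is bool; result = 'bool'

'bool'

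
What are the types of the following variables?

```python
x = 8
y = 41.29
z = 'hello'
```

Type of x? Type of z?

x is assigned a bare integer (no decimal point), so it is an int; z is assigned a quoted string literal, so it is a str

int, str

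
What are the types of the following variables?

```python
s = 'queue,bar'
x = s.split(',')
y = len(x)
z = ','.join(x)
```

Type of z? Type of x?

str.join() returns str; str.split() returns list

str, list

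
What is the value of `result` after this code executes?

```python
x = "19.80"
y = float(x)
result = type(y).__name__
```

x is str; y is float; result = 'float'

'float'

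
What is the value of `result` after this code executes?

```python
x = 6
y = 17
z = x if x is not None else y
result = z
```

x = 6; y = 17; z = 6; result = 6

6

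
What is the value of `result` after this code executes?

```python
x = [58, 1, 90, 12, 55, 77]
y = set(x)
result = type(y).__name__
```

x is list; y is set; result = 'set'

'set'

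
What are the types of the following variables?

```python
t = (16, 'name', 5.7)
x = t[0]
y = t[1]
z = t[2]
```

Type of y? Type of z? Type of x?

tuple[1] is str; tuple[2] is float; tuple[0] is int

str, float, int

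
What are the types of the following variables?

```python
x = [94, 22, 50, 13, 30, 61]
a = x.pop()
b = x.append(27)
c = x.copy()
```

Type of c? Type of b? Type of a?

copy() returns list; append() returns None; pop() returns element

list, NoneType, int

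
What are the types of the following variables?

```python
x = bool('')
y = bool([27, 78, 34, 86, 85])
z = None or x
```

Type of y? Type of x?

bool() returns bool; bool() returns bool

bool, bool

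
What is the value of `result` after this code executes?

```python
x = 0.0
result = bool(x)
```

x = 0.0; result = False

False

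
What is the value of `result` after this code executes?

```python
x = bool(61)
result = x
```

x = True; result = True

True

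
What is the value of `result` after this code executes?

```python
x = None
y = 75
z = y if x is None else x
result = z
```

x = None; y = 75; z = 75; result = 75

75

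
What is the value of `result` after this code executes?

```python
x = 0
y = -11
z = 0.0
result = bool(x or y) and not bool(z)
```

x = 0; y = -11; z = 0.0; result = True

True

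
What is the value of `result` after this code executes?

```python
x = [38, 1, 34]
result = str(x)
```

x = [38, 1, 34]; result = '[38, 1, 34]'

'[38, 1, 34]'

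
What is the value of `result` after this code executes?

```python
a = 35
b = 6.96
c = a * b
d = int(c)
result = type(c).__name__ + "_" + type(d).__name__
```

a is int; b is float; c is float; d is int; result = 'float_int'

'float_int'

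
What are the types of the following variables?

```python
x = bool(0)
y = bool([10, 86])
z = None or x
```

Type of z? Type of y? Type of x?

None or bool returns the bool; bool() returns bool; bool() returns bool

bool, bool, bool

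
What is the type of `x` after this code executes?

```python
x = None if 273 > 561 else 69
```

273 > 561 is False, so the else branch is taken

int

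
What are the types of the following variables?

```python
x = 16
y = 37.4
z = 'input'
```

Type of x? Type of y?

x is assigned a bare integer (no decimal point), so it is an int; y is assigned a number with a decimal point, so it is a float

int, float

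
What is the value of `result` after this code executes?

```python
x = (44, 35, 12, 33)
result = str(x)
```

x = (44, 35, 12, 33); result = '(44, 35, 12, 33)'

'(44, 35, 12, 33)'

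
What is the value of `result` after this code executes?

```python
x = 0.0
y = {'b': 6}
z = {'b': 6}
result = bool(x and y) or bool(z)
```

x = 0.0; y = {'b': 6}; z = {'b': 6}; result = True

True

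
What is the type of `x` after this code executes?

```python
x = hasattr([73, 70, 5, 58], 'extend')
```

hasattr() returns bool

bool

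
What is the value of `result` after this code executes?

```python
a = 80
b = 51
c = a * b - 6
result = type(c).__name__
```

a is int; b is int; c is int; result = 'int'

'int'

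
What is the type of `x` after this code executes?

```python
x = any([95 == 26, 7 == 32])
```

any() returns bool

bool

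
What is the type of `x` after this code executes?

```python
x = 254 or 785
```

'or' returns first truthy value (int)

int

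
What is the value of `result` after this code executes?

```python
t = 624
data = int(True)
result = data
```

t = 624; data = 1; result = 1

1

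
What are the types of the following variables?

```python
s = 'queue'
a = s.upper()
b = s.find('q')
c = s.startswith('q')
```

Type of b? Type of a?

find() returns int; upper() returns str

int, str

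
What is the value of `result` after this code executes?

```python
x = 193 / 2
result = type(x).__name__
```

x is float; result = 'float'

'float'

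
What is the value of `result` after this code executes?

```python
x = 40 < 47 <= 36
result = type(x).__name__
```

x is bool; result = 'bool'

'bool'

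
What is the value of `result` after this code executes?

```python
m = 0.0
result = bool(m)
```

m = 0.0; result = False

False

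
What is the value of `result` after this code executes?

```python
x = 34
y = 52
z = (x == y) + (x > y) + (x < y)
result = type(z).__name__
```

x is int; y is int; z is int; result = 'int'

'int'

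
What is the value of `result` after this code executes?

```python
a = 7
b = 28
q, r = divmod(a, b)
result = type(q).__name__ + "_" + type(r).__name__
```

a is int; b is int; q is int; r is int; result = 'int_int'

'int_int'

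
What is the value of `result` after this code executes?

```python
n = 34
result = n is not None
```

n = 34; result = True

True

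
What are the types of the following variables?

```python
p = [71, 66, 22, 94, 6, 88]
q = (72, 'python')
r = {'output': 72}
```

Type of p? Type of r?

p is assigned a list literal (square brackets); r is assigned a dict literal ({key: value})

list, dict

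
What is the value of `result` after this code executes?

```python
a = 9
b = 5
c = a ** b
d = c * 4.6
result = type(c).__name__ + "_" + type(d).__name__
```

a is int; b is int; c is int; d is float; result = 'int_float'

'int_float'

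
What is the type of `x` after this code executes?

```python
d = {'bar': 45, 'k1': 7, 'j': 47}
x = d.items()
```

dict.items() returns dict_items view

dict_items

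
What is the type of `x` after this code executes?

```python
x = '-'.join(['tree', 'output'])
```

str.join() returns str

str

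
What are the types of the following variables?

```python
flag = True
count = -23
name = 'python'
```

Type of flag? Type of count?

flag is assigned the constant True, which has type bool; count is assigned a bare integer (no decimal point), so it is an int

bool, int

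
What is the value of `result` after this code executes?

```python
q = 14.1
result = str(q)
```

q = 14.1; result = '14.1'

'14.1'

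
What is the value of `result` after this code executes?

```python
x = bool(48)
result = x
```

x = True; result = True

True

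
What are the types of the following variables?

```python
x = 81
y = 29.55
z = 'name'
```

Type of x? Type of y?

x is assigned a bare integer (no decimal point), so it is an int; y is assigned a number with a decimal point, so it is a float

int, float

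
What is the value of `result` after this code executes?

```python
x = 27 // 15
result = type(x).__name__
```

x is int; result = 'int'

'int'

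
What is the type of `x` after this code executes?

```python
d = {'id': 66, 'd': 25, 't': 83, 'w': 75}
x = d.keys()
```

.keys() returns dict_keys view

dict_keys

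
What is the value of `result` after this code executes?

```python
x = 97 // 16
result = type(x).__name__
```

x is int; result = 'int'

'int'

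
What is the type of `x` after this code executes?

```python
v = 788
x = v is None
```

'is' comparison returns bool

bool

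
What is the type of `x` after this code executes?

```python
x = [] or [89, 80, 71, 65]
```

'or' returns first truthy value (list)

list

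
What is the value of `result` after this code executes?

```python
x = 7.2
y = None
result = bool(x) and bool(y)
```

x = 7.2; y = None; result = False

False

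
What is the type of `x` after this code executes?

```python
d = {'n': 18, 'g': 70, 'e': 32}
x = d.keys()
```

.keys() returns dict_keys view

dict_keys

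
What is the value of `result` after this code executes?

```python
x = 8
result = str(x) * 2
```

x = 8; result = '88'

'88'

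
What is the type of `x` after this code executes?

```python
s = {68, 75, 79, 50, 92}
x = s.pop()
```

Popping from set[int] returns int

int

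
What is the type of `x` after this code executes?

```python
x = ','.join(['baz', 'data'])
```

str.join() returns str

str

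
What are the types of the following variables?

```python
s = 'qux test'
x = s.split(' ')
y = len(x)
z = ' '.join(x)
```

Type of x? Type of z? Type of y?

str.split() returns list; str.join() returns str; len() returns int

list, str, int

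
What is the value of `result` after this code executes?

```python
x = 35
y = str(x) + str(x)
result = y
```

x = 35; y = '3535'; result = '3535'

'3535'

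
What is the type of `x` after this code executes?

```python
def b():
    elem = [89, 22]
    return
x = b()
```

Bare return returns None

NoneType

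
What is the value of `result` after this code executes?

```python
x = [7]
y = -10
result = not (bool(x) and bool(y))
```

x = [7]; y = -10; result = False

False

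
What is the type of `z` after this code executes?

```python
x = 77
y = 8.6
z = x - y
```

int - float = float

float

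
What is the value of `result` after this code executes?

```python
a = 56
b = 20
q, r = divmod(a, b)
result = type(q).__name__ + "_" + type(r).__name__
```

a is int; b is int; q is int; r is int; result = 'int_int'

'int_int'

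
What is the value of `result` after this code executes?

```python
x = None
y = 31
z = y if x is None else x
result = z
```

x = None; y = 31; z = 31; result = 31

31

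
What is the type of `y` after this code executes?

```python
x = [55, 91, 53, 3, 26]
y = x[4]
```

Indexing list[int] returns int

int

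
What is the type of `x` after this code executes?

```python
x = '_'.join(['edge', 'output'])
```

str.join() returns str

str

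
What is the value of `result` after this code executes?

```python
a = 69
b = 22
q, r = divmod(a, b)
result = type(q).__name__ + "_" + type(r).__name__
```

a is int; b is int; q is int; r is int; result = 'int_int'

'int_int'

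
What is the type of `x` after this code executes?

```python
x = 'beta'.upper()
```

str.upper() returns str

str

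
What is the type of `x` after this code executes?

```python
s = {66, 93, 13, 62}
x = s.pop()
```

Popping from set[int] returns int

int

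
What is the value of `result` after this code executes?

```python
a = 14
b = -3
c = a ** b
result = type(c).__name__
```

a is int; b is int; c is float; result = 'float'

'float'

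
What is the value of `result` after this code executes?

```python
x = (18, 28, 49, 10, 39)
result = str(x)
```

x = (18, 28, 49, 10, 39); result = '(18, 28, 49, 10, 39)'

'(18, 28, 49, 10, 39)'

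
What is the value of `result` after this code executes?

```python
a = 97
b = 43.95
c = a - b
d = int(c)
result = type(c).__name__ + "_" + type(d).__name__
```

a is int; b is float; c is float; d is int; result = 'float_int'

'float_int'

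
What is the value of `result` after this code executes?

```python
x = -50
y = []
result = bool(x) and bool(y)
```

x = -50; y = []; result = False

False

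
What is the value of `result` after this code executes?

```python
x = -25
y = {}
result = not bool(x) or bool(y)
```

x = -25; y = {}; result = False

False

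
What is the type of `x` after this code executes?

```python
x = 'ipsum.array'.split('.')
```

str.split() returns list

list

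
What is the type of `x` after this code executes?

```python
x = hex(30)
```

hex() returns str representation

str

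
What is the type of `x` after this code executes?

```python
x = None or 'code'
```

'or' with None returns the other truthy value (str)

str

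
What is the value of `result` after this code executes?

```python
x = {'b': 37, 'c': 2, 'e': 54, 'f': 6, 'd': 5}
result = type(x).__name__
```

x is dict; result = 'dict'

'dict'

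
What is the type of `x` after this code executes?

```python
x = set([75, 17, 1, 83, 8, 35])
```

set() constructor returns set

set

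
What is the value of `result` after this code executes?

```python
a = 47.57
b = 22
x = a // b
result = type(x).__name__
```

a is float; b is int; x is float; result = 'float'

'float'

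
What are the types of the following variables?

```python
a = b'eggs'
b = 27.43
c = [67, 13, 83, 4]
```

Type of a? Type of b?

a is assigned a bytes literal (b'...' prefix); b is assigned a number with a decimal point, so it is a float

bytes, float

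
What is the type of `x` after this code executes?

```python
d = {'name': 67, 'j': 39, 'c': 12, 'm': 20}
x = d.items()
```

dict.items() returns dict_items view

dict_items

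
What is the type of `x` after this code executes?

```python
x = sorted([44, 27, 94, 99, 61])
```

sorted() always returns list

list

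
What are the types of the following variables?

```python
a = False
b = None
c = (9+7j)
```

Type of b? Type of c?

b is assigned None, whose type is NoneType; c is assigned (9+7j), an int plus an imaginary literal (j suffix), which evaluates to complex

NoneType, complex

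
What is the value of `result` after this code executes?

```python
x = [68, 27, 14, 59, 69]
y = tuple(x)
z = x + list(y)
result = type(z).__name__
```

x is list; y is tuple; z is list; result = 'list'

'list'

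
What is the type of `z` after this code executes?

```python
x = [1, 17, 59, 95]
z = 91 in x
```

'in' operator returns bool

bool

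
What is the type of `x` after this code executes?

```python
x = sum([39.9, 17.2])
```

sum() of floats returns float

float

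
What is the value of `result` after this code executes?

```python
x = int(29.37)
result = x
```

x = 29; result = 29

29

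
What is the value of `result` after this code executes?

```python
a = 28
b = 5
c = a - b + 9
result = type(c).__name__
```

a is int; b is int; c is int; result = 'int'

'int'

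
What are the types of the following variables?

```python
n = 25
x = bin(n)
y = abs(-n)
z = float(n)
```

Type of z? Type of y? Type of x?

float() returns float; abs() of int returns int; bin() returns str

float, int, str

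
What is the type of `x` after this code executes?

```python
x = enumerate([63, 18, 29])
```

enumerate() returns an enumerate object

enumerate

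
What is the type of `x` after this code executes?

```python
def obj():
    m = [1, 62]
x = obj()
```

Function without return returns None

NoneType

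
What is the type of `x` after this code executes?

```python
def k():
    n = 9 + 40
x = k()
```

Function without return returns None

NoneType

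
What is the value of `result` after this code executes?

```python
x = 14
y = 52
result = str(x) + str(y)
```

x = 14; y = 52; result = '1452'

'1452'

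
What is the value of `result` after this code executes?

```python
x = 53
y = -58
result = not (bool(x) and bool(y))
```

x = 53; y = -58; result = False

False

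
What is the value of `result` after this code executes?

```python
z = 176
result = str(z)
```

z = 176; result = '176'

'176'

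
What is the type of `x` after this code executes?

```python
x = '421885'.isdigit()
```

str.isdigit() returns bool

bool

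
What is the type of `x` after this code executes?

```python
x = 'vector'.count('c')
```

str.count() returns int

int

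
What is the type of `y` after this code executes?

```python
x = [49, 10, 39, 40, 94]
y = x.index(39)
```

list.index() returns int

int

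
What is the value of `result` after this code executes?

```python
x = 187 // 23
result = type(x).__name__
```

x is int; result = 'int'

'int'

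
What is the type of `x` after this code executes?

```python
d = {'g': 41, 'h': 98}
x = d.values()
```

.values() returns dict_values view

dict_values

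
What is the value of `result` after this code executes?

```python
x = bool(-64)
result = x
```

x = True; result = True

True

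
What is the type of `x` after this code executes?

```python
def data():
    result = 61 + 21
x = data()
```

Function without return returns None

NoneType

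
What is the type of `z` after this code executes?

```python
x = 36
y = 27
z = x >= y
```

Comparison returns bool

bool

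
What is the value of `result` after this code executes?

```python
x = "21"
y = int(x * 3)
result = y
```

x = '21'; y = 212121; result = 212121

212121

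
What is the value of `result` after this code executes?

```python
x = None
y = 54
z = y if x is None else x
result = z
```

x = None; y = 54; z = 54; result = 54

54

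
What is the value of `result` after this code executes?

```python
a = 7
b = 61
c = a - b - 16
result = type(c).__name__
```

a is int; b is int; c is int; result = 'int'

'int'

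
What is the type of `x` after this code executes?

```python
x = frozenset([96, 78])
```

frozenset() returns frozenset

frozenset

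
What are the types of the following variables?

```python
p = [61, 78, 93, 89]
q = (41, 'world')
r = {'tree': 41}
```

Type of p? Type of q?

p is assigned a list literal (square brackets); q is assigned a tuple (parenthesized, comma-separated values)

list, tuple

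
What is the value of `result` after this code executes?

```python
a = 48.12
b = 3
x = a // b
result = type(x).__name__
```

a is float; b is int; x is float; result = 'float'

'float'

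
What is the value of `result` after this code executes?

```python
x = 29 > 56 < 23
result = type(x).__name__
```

x is bool; result = 'bool'

'bool'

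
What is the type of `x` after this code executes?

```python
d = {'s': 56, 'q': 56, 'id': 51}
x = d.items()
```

dict.items() returns dict_items view

dict_items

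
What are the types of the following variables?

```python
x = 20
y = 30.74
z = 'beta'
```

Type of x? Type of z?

x is assigned a bare integer (no decimal point), so it is an int; z is assigned a quoted string literal, so it is a str

int, str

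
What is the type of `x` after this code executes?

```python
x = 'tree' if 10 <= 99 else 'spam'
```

Both branches of conditional are str

str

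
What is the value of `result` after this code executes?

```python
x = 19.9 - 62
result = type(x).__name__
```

x is float; result = 'float'

'float'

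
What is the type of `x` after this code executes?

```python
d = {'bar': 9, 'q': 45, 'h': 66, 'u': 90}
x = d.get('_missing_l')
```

dict.get() returns None when key not found

NoneType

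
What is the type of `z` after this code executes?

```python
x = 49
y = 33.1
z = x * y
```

int * float = float

float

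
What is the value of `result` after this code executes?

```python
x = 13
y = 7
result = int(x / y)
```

x = 13; y = 7; result = 1

1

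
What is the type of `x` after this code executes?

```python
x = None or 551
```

'or' with None returns the other truthy value

int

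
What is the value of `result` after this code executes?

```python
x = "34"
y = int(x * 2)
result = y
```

x = '34'; y = 3434; result = 3434

3434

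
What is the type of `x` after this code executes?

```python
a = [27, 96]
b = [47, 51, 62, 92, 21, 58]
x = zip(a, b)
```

zip() returns a zip object

zip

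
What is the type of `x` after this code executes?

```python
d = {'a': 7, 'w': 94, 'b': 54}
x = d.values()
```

.values() returns dict_values view

dict_values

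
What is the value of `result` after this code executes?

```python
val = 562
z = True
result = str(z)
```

val = 562; z = True; result = 'True'

'True'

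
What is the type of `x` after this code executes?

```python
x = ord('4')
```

ord() returns int (code point)

int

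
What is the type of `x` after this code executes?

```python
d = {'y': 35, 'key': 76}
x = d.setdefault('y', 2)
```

dict.setdefault() returns the (existing or default) value

int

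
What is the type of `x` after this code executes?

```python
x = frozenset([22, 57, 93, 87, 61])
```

frozenset() returns frozenset

frozenset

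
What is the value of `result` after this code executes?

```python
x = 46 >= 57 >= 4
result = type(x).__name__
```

x is bool; result = 'bool'

'bool'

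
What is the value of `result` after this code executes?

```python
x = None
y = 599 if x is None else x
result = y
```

x = None; y = 599; result = 599

599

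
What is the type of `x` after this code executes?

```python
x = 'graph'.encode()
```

str.encode() returns bytes

bytes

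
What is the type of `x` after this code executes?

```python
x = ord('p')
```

ord() returns int (code point)

int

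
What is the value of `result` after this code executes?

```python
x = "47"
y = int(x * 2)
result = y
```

x = '47'; y = 4747; result = 4747

4747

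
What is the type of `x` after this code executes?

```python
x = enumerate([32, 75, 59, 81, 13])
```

enumerate() returns an enumerate object

enumerate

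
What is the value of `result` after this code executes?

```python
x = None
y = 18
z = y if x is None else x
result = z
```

x = None; y = 18; z = 18; result = 18

18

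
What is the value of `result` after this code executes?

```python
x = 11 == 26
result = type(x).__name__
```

x is bool; result = 'bool'

'bool'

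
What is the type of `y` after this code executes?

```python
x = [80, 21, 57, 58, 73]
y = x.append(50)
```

list.append() returns None (mutates in place)

NoneType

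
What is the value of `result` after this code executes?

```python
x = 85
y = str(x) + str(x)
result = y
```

x = 85; y = '8585'; result = '8585'

'8585'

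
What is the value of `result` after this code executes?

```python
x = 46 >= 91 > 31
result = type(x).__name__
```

x is bool; result = 'bool'

'bool'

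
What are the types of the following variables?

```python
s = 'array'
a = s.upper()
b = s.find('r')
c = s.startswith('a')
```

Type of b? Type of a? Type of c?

find() returns int; upper() returns str; startswith() returns bool

int, str, bool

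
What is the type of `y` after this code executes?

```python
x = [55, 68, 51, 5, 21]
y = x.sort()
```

list.sort() returns None (mutates in place)

NoneType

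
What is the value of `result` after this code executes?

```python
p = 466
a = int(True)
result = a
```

p = 466; a = 1; result = 1

1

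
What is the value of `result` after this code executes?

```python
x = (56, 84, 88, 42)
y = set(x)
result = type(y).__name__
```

x is tuple; y is set; result = 'set'

'set'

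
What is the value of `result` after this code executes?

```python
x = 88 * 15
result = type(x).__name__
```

x is int; result = 'int'

'int'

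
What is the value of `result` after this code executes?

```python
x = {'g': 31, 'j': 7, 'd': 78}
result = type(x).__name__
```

x is dict; result = 'dict'

'dict'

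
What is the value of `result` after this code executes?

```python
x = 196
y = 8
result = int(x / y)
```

x = 196; y = 8; result = 24

24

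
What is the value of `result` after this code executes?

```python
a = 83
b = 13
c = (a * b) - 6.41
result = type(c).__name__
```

a is int; b is int; c is float; result = 'float'

'float'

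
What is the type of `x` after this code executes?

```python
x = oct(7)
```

oct() returns str representation

str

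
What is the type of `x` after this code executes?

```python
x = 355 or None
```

'or' returns first truthy value

int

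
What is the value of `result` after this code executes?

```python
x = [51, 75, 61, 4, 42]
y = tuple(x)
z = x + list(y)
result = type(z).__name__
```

x is list; y is tuple; z is list; result = 'list'

'list'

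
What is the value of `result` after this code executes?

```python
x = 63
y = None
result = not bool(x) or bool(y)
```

x = 63; y = None; result = False

False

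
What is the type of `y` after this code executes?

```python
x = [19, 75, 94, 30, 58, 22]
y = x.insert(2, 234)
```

list.insert() returns None

NoneType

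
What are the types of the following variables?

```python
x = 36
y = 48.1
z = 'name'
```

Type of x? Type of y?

x is assigned a bare integer (no decimal point), so it is an int; y is assigned a number with a decimal point, so it is a float

int, float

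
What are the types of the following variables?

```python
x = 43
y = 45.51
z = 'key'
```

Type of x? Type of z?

x is assigned a bare integer (no decimal point), so it is an int; z is assigned a quoted string literal, so it is a str

int, str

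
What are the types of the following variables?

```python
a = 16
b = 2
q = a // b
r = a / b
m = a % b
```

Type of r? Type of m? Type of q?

/ returns float; % of ints returns int; // returns int

float, int, int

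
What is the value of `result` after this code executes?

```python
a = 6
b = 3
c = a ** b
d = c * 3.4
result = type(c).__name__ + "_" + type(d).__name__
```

a is int; b is int; c is int; d is float; result = 'int_float'

'int_float'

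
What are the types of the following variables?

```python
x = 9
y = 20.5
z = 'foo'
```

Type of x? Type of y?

x is assigned a bare integer (no decimal point), so it is an int; y is assigned a number with a decimal point, so it is a float

int, float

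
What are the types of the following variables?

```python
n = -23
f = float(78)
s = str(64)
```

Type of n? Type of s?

n is assigned a bare integer (no decimal point), so it is an int; s is assigned the result of calling str(), which returns a str

int, str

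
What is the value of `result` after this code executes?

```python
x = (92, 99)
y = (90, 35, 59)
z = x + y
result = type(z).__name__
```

x is tuple; y is tuple; z is tuple; result = 'tuple'

'tuple'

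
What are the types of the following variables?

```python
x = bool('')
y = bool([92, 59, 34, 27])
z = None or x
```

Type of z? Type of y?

None or bool returns the bool; bool() returns bool

bool, bool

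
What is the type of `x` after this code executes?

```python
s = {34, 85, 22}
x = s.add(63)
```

set.add() returns None (mutates in place)

NoneType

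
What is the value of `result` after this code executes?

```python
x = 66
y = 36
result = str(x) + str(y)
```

x = 66; y = 36; result = '6636'

'6636'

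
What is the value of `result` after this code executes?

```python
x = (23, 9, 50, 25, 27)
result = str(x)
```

x = (23, 9, 50, 25, 27); result = '(23, 9, 50, 25, 27)'

'(23, 9, 50, 25, 27)'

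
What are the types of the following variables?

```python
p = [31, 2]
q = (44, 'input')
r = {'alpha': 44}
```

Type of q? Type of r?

q is assigned a tuple (parenthesized, comma-separated values); r is assigned a dict literal ({key: value})

tuple, dict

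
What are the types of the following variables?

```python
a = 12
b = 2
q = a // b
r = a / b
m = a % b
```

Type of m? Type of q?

% of ints returns int; // returns int

int, int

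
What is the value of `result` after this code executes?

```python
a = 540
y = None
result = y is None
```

a = 540; y = None; result = True

True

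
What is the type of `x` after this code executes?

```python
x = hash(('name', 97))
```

hash() returns int

int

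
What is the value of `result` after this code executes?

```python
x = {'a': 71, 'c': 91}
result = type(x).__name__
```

x is dict; result = 'dict'

'dict'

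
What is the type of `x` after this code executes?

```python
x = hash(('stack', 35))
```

hash() returns int

int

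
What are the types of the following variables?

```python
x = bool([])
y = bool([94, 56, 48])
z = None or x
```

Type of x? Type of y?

bool() returns bool; bool() returns bool

bool, bool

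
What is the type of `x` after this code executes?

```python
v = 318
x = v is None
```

'is' comparison returns bool

bool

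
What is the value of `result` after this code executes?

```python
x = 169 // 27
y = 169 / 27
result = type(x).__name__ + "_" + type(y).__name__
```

x is int; y is float; result = 'int_float'

'int_float'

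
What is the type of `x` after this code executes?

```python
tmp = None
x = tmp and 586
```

'and' returns first falsy value (None)

NoneType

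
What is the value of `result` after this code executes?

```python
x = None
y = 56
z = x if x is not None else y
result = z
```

x = None; y = 56; z = 56; result = 56

56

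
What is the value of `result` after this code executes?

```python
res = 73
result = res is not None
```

res = 73; result = True

True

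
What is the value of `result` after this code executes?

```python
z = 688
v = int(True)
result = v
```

z = 688; v = 1; result = 1

1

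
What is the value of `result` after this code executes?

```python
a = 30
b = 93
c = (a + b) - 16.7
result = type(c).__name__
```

a is int; b is int; c is float; result = 'float'

'float'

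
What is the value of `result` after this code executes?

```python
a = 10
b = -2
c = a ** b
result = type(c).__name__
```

a is int; b is int; c is float; result = 'float'

'float'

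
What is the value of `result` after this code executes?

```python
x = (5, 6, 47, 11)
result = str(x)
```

x = (5, 6, 47, 11); result = '(5, 6, 47, 11)'

'(5, 6, 47, 11)'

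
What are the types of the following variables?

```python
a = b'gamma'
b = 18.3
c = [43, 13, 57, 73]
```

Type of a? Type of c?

a is assigned a bytes literal (b'...' prefix); c is assigned a list literal (square brackets)

bytes, list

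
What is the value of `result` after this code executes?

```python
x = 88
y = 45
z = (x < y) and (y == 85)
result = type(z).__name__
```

x is int; y is int; z is bool; result = 'bool'

'bool'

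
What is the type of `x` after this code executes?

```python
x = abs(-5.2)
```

abs() of float returns float

float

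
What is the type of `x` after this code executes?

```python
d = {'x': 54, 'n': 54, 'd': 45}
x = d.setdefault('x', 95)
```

dict.setdefault() returns the (existing or default) value

int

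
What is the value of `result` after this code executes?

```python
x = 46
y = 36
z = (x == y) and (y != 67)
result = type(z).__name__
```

x is int; y is int; z is bool; result = 'bool'

'bool'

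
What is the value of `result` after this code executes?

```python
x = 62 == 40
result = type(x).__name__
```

x is bool; result = 'bool'

'bool'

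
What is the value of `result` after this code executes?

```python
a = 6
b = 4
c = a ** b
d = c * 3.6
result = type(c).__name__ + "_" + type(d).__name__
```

a is int; b is int; c is int; d is float; result = 'int_float'

'int_float'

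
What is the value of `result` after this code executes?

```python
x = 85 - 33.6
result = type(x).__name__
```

x is float; result = 'float'

'float'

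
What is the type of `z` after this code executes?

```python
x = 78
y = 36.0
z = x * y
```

int * float = float

float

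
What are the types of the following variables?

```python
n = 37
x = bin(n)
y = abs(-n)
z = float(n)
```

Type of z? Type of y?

float() returns float; abs() of int returns int

float, int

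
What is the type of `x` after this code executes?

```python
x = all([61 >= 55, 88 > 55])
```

all() returns bool

bool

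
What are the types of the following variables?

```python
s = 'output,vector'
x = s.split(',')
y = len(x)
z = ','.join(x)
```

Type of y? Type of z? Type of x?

len() returns int; str.join() returns str; str.split() returns list

int, str, list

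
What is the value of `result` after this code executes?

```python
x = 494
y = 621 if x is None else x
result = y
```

x = 494; y = 494; result = 494

494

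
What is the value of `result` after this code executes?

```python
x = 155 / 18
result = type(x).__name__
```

x is float; result = 'float'

'float'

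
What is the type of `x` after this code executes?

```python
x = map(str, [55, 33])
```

map() returns a map object

map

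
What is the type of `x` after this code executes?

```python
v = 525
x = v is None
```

'is' comparison returns bool

bool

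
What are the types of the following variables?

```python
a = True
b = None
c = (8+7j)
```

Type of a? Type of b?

a is assigned the constant True, which has type bool; b is assigned None, whose type is NoneType

bool, NoneType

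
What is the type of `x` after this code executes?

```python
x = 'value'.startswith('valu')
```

str.startswith() returns bool

bool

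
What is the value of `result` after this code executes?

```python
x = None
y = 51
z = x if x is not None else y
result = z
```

x = None; y = 51; z = 51; result = 51

51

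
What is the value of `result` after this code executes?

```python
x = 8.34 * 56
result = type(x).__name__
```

x is float; result = 'float'

'float'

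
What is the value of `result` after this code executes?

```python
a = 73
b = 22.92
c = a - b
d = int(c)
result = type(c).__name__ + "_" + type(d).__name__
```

a is int; b is float; c is float; d is int; result = 'float_int'

'float_int'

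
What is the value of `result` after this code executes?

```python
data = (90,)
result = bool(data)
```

data = (90,); result = True

True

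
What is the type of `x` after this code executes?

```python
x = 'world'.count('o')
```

str.count() returns int

int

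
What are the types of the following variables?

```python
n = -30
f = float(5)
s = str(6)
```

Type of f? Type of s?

f is assigned the result of calling float(), which returns a float; s is assigned the result of calling str(), which returns a str

float, str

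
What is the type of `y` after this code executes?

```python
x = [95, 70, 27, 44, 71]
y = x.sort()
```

list.sort() returns None (mutates in place)

NoneType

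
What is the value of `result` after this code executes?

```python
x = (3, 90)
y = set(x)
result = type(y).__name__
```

x is tuple; y is set; result = 'set'

'set'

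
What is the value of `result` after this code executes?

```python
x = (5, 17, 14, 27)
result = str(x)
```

x = (5, 17, 14, 27); result = '(5, 17, 14, 27)'

'(5, 17, 14, 27)'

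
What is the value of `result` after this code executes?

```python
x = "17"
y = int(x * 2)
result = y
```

x = '17'; y = 1717; result = 1717

1717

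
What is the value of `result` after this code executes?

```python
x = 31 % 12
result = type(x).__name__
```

x is int; result = 'int'

'int'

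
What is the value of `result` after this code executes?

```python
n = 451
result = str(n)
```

n = 451; result = '451'

'451'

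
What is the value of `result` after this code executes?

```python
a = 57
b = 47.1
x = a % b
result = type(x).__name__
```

a is int; b is float; x is float; result = 'float'

'float'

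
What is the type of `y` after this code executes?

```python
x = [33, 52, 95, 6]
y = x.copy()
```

list.copy() returns list

list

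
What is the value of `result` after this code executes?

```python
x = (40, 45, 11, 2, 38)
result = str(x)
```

x = (40, 45, 11, 2, 38); result = '(40, 45, 11, 2, 38)'

'(40, 45, 11, 2, 38)'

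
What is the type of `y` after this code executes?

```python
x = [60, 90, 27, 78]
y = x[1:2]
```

Slicing a list returns a list

list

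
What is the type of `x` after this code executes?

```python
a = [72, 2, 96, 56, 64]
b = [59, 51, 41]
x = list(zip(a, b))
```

list(zip()) returns a list of tuples

list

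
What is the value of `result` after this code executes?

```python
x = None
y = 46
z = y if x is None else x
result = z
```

x = None; y = 46; z = 46; result = 46

46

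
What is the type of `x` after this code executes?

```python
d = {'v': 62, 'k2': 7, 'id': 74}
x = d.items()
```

dict.items() returns dict_items view

dict_items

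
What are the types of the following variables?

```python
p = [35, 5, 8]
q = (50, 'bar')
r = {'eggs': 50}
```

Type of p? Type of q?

p is assigned a list literal (square brackets); q is assigned a tuple (parenthesized, comma-separated values)

list, tuple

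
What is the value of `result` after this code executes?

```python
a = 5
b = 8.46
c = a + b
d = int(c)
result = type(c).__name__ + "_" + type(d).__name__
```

a is int; b is float; c is float; d is int; result = 'float_int'

'float_int'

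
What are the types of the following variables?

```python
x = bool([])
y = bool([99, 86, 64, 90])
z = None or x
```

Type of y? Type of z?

bool() returns bool; None or bool returns the bool

bool, bool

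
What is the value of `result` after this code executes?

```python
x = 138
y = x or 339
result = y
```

x = 138; y = 138; result = 138

138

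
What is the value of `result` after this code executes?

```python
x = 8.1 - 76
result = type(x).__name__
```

x is float; result = 'float'

'float'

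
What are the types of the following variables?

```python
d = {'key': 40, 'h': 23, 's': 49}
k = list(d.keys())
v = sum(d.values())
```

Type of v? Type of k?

sum of ints is int; list() converts to list

int, list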